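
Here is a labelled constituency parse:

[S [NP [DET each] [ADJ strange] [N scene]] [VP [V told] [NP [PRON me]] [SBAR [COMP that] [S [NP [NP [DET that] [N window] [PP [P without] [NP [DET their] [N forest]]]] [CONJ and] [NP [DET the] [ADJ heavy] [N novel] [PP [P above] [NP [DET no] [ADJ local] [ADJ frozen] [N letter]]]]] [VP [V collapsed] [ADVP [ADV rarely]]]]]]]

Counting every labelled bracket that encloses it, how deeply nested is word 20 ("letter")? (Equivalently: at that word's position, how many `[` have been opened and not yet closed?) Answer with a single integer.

The word sits inside N, which is inside NP, inside PP, inside NP, inside NP, inside S, inside SBAR, inside VP, inside S — 9 brackets in all.

9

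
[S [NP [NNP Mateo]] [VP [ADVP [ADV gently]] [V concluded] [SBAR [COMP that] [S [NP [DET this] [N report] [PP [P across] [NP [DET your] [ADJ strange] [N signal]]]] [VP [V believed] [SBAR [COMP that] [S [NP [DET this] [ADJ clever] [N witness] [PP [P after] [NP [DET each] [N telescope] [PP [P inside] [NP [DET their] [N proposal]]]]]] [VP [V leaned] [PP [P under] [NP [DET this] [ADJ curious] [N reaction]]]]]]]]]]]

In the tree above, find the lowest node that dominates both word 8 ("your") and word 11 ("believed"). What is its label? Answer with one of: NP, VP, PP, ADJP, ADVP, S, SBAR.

S

Both words fall inside [S this report across your strange signal believed that this clever witness after each telescope inside their proposal leaned under this curious reaction] (words 5–26), and no smaller constituent contains them both. Label: S.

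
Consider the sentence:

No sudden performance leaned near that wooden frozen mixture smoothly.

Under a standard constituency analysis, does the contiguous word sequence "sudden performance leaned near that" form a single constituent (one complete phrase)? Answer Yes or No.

No

"sudden" belongs to the noun phrase "no sudden performance" while "that" belongs to the verb phrase "leaned near that wooden frozen mixture smoothly"; a span that runs across that boundary is not a single phrase.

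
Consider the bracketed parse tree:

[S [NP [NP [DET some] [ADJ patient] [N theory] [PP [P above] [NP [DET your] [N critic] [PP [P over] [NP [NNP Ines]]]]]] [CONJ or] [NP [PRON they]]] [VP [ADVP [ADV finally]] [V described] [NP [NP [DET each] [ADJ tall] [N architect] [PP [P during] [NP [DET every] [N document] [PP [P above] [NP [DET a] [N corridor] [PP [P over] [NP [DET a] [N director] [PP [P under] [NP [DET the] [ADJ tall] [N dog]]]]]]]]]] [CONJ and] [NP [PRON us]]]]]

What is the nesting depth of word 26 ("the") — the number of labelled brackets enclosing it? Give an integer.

13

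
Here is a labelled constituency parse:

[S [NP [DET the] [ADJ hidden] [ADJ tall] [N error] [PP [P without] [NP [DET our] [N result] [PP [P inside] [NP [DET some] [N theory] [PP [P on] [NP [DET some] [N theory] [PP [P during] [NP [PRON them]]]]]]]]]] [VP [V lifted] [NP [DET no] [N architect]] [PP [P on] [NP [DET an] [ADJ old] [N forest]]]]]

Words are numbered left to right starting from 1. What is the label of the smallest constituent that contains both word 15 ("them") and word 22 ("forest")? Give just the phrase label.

The smallest bracket enclosing both words is [S the hidden tall error without our result inside some theory on some theory during them lifted no architect on an old forest], so the label is S.

S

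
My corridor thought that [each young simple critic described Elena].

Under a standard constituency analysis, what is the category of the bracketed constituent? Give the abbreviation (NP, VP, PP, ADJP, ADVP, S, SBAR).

"described" is the head of the bracketed span, so the span is a clause: S.

S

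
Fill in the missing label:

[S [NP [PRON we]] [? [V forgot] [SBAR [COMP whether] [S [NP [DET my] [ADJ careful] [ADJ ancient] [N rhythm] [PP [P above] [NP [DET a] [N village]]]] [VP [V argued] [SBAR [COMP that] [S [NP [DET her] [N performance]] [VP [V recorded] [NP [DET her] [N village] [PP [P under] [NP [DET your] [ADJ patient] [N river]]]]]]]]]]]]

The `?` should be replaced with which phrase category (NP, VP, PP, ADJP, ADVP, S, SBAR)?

VP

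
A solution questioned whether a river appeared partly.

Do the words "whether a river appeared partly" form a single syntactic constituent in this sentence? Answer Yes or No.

These words form the whole subordinate clause headed by "whether", so yes — one constituent.

Yes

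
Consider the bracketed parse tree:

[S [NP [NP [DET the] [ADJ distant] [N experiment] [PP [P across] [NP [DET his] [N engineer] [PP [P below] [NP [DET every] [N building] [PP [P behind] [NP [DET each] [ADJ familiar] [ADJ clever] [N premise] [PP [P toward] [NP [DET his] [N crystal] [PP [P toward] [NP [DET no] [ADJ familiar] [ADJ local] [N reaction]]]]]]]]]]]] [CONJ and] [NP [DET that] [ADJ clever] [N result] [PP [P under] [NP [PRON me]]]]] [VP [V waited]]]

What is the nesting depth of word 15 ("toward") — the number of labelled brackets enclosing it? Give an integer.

11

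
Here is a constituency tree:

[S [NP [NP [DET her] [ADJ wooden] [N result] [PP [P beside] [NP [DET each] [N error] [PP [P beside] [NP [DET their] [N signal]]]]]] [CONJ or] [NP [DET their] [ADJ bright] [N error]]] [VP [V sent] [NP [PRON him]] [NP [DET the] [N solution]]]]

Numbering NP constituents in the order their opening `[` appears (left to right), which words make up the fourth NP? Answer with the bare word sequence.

their signal

Opening `[NP` markers occur at word positions 1, 1, 5, 8, 11, 15, 16; the fourth of these opens the constituent [NP their signal].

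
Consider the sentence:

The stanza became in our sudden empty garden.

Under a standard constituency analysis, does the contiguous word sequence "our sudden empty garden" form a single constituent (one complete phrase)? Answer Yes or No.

Yes

The sequence corresponds to a single NP node — the noun phrase "our sudden empty garden".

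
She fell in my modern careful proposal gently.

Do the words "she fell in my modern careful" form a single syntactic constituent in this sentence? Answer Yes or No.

"she" belongs to the noun phrase "she" while "careful" belongs to the verb phrase "fell in my modern careful proposal gently"; a span that runs across that boundary is not a single phrase.

No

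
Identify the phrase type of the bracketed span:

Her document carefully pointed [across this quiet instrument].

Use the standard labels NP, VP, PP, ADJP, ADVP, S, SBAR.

PP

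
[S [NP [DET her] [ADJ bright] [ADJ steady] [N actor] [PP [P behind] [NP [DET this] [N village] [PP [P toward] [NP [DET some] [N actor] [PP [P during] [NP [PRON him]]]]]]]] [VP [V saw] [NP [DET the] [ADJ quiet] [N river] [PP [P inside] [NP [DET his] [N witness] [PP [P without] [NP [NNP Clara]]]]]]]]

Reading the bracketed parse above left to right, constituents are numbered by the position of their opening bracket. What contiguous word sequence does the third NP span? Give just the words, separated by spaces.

some actor during him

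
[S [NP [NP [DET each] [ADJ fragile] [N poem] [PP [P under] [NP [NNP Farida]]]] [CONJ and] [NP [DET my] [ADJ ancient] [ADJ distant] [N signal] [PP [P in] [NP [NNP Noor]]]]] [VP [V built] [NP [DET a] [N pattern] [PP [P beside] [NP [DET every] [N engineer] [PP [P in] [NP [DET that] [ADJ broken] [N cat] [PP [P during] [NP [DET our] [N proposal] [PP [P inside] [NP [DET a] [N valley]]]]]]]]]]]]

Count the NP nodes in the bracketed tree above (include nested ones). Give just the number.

Scanning left to right, an opening `[NP` appears at word positions 1, 1, 5, 7, 12, 14, 17, 20, 24, 27 — 10 in total.

10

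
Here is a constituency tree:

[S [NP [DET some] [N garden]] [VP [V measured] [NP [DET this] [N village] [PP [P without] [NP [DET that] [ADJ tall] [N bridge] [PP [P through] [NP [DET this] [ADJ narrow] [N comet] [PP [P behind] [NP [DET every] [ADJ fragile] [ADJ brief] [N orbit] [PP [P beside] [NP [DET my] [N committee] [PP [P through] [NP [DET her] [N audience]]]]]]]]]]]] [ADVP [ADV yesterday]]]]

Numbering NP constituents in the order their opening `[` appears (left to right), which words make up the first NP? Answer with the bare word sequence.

some garden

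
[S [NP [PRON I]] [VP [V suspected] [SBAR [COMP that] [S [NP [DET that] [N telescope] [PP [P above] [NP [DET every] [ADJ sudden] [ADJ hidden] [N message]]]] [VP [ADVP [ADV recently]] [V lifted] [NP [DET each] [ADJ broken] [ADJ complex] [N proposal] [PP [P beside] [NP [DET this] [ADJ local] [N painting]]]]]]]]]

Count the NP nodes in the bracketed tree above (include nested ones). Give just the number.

5

The NP constituents are: [NP I]; [NP that telescope above every sudden hidden message]; [NP every sudden hidden message]; [NP each broken complex proposal beside this local painting]; [NP this local painting]. Total: 5.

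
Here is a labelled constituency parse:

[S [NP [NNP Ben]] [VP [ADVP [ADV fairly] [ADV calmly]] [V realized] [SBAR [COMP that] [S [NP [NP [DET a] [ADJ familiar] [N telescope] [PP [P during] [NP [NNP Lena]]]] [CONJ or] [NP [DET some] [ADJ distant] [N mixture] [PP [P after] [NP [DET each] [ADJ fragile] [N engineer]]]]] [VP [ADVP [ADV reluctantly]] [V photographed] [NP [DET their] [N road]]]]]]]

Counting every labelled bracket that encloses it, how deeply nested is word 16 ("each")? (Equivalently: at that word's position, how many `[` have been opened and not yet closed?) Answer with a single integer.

The word sits inside DET, which is inside NP, inside PP, inside NP, inside NP, inside S, inside SBAR, inside VP, inside S — 9 brackets in all.

9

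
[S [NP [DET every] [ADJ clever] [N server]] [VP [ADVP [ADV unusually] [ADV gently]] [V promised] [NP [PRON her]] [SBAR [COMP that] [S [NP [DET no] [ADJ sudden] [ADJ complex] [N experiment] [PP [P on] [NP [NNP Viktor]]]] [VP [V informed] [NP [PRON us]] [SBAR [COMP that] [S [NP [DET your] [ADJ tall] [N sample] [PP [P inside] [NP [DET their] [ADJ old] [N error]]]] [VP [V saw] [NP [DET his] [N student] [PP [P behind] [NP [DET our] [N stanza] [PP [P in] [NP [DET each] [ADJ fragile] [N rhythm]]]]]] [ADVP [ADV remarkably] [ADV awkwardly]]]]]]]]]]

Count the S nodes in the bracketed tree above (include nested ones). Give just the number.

3

Listing each S by its span: [S every clever server unusually gently promised her that no sudden complex experiment on Viktor informed us that your tall sample inside their old error saw his student behind our stanza in each fragile rhythm remarkably awkwardly]; [S no sudden complex experiment on Viktor informed us that your tall sample inside their old error saw his student behind our stanza in each fragile rhythm remarkably awkwardly]; [S your tall sample inside their old error saw his student behind our stanza in each fragile rhythm remarkably awkwardly] — that makes 3.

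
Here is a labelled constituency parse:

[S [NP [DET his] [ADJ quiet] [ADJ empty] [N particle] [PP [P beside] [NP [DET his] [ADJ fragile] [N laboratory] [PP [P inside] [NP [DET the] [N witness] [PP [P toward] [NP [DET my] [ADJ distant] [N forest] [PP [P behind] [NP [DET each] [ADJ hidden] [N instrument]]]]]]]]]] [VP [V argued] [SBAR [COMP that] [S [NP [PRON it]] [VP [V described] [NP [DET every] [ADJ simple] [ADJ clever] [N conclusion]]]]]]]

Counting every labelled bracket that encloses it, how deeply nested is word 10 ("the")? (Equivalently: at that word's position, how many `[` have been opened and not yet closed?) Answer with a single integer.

7

Counting open brackets not yet closed at "the": [S [NP [PP [NP [PP [NP [DET = 7.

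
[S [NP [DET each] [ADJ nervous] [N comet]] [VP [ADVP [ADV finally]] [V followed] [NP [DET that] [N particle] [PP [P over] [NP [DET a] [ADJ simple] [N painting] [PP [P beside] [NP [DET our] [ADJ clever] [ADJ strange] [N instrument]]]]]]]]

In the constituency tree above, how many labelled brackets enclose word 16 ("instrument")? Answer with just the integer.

Counting open brackets not yet closed at "instrument": [S [VP [NP [PP [NP [PP [NP [N = 8.

8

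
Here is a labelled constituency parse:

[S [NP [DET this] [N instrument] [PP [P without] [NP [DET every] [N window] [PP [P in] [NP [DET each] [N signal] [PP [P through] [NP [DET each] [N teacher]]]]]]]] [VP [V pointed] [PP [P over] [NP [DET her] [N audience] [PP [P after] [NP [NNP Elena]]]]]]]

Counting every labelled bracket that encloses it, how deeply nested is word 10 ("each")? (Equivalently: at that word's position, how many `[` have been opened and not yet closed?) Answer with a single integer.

9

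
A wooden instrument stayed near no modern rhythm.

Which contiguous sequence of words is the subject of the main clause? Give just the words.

a wooden instrument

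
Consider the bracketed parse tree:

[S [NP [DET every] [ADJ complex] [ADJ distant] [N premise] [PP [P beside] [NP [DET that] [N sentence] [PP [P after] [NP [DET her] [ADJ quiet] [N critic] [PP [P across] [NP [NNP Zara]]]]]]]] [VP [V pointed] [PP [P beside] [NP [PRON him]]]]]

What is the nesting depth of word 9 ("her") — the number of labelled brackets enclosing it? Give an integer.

The word sits inside DET, which is inside NP, inside PP, inside NP, inside PP, inside NP, inside S — 7 brackets in all.

7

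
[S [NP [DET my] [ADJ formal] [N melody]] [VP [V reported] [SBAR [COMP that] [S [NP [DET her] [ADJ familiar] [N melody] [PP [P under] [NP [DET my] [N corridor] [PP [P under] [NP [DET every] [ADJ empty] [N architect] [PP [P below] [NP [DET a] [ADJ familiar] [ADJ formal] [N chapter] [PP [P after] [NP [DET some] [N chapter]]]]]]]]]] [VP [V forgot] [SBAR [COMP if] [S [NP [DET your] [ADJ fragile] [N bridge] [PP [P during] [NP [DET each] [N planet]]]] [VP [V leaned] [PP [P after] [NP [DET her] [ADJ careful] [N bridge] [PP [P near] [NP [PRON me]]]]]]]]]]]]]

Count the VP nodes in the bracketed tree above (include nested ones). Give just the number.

3

Scanning left to right, an opening `[VP` appears at word positions 4, 24, 32 — 3 in total.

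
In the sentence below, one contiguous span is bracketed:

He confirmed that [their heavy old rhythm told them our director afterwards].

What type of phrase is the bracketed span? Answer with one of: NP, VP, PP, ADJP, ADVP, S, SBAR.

S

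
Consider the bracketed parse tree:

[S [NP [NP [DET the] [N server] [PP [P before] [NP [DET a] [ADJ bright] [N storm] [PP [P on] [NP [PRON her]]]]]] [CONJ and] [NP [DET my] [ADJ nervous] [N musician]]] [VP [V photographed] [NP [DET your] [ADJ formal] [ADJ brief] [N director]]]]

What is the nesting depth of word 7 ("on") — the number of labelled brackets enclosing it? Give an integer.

The word sits inside P, which is inside PP, inside NP, inside PP, inside NP, inside NP, inside S — 7 brackets in all.

7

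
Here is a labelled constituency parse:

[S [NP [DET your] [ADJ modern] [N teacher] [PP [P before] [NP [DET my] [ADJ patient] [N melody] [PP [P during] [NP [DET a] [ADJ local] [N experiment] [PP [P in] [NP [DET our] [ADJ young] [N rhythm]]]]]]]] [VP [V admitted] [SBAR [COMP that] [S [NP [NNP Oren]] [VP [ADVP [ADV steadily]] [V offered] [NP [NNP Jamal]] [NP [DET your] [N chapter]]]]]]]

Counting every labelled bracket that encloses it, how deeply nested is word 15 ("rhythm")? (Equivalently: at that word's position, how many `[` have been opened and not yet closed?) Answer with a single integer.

9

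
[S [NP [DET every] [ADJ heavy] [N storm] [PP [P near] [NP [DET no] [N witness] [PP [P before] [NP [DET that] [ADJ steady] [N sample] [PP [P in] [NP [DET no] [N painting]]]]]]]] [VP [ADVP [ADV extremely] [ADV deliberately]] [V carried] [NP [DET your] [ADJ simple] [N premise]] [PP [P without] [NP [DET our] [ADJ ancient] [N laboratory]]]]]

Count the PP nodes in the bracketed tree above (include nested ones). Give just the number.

Listing each PP by its span: [PP near no witness before that steady sample in no painting]; [PP before that steady sample in no painting]; [PP in no painting]; [PP without our ancient laboratory] — that makes 4.

4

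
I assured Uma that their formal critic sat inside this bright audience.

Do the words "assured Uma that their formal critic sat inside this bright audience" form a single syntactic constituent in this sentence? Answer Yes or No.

Yes

The sequence corresponds to a single VP node — the verb phrase "assured Uma that their formal critic sat inside this bright audience".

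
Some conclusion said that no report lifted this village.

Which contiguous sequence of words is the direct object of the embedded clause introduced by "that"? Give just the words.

this village

Within the embedded clause introduced by "that", the direct object of "lifted" is "this village".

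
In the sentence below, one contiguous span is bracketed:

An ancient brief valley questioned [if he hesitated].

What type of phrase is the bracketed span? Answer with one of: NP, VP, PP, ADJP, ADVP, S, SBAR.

"if" is the head of the bracketed span, so the span is a subordinate clause: SBAR.

SBAR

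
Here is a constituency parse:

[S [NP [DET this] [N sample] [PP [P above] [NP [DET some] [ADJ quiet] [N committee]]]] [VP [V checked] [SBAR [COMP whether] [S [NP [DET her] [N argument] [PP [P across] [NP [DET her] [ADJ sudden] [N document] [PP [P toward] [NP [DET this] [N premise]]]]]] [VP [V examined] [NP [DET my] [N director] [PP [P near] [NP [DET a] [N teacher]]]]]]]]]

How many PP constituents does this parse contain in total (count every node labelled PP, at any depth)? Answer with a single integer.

Listing each PP by its span: [PP above some quiet committee]; [PP across her sudden document toward this premise]; [PP toward this premise]; [PP near a teacher] — that makes 4.

4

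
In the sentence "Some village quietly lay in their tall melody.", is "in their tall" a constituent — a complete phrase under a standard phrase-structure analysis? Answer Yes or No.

No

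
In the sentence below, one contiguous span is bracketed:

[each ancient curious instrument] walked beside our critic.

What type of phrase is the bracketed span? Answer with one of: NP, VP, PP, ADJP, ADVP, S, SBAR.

NP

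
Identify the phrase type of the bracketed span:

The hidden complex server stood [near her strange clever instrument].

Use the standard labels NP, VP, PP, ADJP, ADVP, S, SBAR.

PP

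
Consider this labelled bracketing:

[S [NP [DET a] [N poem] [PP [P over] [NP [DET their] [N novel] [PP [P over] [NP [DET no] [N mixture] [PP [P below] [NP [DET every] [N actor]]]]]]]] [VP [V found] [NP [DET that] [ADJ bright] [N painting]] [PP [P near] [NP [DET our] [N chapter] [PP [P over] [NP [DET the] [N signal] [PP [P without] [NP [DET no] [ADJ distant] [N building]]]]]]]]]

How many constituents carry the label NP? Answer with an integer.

8

Scanning left to right, an opening `[NP` appears at word positions 1, 4, 7, 10, 13, 17, 20, 23 — 8 in total.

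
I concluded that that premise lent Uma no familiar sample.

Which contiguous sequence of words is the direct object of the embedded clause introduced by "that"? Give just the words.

The verb of the embedded clause introduced by "that" is "lent"; its direct object is the NP "no familiar sample".

no familiar sample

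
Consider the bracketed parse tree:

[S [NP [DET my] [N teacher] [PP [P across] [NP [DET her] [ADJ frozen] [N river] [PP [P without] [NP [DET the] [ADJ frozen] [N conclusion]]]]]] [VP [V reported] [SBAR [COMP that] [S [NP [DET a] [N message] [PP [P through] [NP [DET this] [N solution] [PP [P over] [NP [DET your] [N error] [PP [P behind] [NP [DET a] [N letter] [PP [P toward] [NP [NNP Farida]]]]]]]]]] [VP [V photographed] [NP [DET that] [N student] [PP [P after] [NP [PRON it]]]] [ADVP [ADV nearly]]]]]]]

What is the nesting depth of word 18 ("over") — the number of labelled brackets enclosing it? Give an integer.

9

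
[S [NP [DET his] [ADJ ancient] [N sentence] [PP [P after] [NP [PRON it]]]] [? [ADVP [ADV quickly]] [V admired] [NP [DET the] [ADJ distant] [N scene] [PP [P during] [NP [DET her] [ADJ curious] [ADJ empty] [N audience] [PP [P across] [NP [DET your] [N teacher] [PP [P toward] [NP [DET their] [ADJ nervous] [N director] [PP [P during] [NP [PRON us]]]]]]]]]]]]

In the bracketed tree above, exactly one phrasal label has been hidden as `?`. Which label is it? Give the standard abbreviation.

VP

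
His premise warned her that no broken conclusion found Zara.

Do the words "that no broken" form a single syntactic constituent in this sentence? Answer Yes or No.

No

"that" belongs to the complementizer "that" while "broken" belongs to the clause "no broken conclusion found Zara"; a span that runs across that boundary is not a single phrase.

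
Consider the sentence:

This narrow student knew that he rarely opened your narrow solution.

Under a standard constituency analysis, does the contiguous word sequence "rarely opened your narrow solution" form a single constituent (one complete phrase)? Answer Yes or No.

Yes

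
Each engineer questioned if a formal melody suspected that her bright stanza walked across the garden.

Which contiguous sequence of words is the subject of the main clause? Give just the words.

each engineer

"each engineer" is the NP that combines with the VP headed by "questioned" to form the main clause — the subject.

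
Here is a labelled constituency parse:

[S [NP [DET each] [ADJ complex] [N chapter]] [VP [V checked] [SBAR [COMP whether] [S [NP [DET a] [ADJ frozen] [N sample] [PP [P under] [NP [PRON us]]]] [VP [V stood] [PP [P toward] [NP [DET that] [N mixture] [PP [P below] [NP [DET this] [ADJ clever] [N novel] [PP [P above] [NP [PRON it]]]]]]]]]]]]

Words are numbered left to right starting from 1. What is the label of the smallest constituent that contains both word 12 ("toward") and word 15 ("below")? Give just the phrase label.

PP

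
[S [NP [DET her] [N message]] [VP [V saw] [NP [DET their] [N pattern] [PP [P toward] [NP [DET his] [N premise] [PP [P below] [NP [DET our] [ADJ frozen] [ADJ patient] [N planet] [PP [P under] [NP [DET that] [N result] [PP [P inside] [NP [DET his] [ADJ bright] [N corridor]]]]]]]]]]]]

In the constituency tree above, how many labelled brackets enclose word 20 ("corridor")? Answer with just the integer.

12

The word sits inside N, which is inside NP, inside PP, inside NP, inside PP, inside NP, inside PP, inside NP, inside PP, inside NP, inside VP, inside S — 12 brackets in all.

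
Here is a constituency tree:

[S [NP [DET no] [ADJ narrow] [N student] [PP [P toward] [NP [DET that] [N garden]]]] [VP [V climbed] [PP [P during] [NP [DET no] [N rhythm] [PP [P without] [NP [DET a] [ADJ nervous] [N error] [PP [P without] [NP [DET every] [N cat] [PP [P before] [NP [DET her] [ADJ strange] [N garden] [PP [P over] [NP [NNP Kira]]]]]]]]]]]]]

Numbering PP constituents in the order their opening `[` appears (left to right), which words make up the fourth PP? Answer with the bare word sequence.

without every cat before her strange garden over Kira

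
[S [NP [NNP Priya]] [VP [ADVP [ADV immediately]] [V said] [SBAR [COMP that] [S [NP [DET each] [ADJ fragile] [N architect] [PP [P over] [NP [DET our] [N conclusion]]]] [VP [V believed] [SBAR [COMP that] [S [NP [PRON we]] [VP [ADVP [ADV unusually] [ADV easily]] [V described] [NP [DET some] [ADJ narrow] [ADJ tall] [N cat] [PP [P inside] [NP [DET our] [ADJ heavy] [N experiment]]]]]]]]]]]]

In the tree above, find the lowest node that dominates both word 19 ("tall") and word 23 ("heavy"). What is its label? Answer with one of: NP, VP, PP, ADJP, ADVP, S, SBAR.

NP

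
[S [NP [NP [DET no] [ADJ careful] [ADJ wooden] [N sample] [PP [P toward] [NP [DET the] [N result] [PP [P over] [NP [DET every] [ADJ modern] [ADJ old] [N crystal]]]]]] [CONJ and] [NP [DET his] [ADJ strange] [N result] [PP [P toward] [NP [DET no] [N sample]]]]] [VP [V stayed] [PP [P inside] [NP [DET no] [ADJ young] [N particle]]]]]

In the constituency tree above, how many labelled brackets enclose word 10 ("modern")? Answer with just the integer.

8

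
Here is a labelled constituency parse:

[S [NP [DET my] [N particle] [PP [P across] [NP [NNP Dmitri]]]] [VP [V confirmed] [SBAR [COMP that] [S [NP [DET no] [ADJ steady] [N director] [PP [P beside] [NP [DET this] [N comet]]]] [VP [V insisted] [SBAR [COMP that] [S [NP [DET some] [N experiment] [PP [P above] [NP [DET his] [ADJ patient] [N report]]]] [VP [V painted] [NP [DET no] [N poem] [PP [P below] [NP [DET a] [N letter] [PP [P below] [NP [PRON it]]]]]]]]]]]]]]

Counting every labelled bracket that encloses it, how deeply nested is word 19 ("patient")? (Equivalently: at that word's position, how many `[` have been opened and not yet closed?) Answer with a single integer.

Counting open brackets not yet closed at "patient": [S [VP [SBAR [S [VP [SBAR [S [NP [PP [NP [ADJ = 11.

11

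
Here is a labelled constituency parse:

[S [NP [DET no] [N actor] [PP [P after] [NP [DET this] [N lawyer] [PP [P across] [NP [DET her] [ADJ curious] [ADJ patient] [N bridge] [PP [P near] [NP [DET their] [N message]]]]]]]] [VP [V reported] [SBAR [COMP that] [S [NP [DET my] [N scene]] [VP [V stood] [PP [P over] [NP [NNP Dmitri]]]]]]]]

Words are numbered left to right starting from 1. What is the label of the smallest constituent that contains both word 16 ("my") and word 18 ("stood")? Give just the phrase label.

S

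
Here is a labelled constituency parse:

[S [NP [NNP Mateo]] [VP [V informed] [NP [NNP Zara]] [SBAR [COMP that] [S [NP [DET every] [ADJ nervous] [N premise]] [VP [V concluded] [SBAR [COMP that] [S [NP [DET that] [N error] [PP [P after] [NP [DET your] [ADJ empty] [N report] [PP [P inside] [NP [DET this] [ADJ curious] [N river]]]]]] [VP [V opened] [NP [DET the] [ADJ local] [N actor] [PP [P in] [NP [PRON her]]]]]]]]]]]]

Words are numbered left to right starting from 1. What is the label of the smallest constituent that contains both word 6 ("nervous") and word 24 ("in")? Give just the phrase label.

Word 6 lies under S → VP → SBAR → S → NP → ADJ; word 24 lies under S → VP → SBAR → S → VP → SBAR → S → VP → NP → PP → P. The lowest shared node is the S.

S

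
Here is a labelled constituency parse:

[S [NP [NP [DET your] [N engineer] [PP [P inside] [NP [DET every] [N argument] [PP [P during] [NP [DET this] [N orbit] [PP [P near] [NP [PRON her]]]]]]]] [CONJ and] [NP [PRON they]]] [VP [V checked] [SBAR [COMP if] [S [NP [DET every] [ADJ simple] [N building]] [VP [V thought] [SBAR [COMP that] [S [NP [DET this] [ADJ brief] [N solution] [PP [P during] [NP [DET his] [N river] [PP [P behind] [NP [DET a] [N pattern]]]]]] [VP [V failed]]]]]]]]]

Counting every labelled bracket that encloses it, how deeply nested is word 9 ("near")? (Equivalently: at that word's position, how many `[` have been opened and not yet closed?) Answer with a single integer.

9

The word sits inside P, which is inside PP, inside NP, inside PP, inside NP, inside PP, inside NP, inside NP, inside S — 9 brackets in all.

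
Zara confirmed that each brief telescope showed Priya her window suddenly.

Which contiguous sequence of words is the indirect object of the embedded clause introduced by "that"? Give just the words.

The verb of the embedded clause introduced by "that" is "showed"; its indirect object is the NP "Priya".

Priya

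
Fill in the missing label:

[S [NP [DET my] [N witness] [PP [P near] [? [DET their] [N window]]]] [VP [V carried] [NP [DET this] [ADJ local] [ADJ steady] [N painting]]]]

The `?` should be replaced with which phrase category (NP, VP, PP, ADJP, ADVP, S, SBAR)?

NP

Looking at what the `?` directly dominates — DET 'their', N 'window' — this is a noun phrase (NP).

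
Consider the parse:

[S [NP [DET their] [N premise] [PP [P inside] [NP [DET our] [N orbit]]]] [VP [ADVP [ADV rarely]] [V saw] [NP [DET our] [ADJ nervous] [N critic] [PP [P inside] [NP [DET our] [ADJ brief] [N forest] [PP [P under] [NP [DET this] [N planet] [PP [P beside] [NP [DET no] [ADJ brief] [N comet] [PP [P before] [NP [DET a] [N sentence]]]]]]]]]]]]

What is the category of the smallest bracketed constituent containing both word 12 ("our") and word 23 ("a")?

Word 12 lies under S → VP → NP → PP → NP → DET; word 23 lies under S → VP → NP → PP → NP → PP → NP → PP → NP → PP → NP → DET. The lowest shared node is the NP.

NP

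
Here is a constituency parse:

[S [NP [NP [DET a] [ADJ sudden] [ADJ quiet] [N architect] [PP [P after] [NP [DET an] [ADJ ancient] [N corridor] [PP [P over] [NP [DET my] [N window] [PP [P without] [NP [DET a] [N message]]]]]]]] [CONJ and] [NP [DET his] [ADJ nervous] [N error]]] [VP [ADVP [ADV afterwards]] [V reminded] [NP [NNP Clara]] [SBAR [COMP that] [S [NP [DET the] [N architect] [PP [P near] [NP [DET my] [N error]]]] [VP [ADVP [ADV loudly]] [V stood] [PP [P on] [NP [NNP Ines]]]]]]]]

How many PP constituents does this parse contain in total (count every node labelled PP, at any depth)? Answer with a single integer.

5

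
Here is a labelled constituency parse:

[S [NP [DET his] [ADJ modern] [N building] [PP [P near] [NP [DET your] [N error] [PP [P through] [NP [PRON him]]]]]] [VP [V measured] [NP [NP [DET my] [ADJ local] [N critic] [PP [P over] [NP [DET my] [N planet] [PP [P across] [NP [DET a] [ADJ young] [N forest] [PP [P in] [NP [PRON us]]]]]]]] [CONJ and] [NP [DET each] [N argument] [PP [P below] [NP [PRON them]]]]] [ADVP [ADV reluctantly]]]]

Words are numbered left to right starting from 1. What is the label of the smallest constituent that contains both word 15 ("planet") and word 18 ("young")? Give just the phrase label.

NP

Word 15 lies under S → VP → NP → NP → PP → NP → N; word 18 lies under S → VP → NP → NP → PP → NP → PP → NP → ADJ. The lowest shared node is the NP.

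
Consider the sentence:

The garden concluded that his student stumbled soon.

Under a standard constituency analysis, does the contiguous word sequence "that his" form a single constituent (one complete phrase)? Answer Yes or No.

No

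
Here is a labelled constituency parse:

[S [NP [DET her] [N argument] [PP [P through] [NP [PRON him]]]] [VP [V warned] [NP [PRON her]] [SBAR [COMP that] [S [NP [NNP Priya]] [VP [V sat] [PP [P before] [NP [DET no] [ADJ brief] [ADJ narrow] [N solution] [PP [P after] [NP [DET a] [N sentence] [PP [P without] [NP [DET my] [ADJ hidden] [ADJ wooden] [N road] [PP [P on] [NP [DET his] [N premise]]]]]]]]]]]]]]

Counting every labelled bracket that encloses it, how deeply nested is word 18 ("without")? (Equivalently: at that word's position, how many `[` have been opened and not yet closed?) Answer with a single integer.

11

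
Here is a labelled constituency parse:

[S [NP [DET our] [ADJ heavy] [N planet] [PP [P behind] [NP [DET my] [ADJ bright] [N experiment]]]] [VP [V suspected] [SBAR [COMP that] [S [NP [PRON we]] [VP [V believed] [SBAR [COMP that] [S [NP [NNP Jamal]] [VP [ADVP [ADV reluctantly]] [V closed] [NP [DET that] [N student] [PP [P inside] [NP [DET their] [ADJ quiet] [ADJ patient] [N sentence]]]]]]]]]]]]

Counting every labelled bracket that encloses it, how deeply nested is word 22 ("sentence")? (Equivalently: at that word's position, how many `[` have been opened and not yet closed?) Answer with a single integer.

Path from the root down to the word: S → VP → SBAR → S → VP → SBAR → S → VP → NP → PP → NP → N. That is 12 enclosing brackets.

12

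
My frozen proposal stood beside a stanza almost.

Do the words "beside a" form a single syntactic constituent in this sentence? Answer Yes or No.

No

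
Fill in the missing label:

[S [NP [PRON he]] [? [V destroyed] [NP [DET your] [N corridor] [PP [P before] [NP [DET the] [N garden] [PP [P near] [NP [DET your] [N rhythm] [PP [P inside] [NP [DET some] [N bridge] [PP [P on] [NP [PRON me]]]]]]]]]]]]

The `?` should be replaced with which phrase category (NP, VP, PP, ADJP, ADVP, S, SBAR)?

A constituent whose immediate children are V 'destroyed', NP is a verb phrase: VP.

VP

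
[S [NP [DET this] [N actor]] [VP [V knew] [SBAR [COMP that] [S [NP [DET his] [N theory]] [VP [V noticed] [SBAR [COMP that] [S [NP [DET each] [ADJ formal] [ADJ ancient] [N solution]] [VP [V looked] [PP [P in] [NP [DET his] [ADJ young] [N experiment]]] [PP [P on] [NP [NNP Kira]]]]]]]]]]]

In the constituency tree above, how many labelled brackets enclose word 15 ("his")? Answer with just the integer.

11

Counting open brackets not yet closed at "his": [S [VP [SBAR [S [VP [SBAR [S [VP [PP [NP [DET = 11.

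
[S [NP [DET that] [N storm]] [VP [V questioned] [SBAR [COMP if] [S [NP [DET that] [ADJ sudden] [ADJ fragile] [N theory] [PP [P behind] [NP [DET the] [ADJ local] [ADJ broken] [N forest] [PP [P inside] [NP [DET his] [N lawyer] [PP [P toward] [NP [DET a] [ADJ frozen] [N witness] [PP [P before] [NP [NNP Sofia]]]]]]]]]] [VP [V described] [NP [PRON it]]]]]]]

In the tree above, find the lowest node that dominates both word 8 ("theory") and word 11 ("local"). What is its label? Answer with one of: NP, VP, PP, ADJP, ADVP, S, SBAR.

Both words fall inside [NP that sudden fragile theory behind the local broken forest inside his lawyer toward a frozen witness before Sofia] (words 5–22), and no smaller constituent contains them both. Label: NP.

NP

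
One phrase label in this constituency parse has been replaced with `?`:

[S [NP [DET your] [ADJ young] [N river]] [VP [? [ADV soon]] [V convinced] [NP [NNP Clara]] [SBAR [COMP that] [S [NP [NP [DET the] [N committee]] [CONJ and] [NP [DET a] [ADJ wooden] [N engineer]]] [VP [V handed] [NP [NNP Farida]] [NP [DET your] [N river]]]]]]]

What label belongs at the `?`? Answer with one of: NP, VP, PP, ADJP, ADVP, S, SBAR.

ADVP

The `?` node immediately contains: ADV 'soon'. That is the internal structure of an adverb phrase, so the label is ADVP.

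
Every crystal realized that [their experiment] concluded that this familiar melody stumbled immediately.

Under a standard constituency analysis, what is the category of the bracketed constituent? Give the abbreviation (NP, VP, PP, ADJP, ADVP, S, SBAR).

"experiment" is the head of the bracketed span, so the span is a noun phrase: NP.

NP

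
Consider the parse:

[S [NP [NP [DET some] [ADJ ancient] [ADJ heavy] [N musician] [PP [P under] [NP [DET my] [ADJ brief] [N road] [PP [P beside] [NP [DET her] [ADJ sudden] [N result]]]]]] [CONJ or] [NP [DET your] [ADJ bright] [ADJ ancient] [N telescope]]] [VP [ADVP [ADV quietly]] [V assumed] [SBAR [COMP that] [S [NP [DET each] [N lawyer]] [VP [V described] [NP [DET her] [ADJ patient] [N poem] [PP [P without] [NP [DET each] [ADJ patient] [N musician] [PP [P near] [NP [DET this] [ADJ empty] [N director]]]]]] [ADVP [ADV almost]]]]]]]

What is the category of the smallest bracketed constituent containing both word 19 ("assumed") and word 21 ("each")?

Both words fall inside [VP quietly assumed that each lawyer described her patient poem without each patient musician near this empty director almost] (words 18–35), and no smaller constituent contains them both. Label: VP.

VP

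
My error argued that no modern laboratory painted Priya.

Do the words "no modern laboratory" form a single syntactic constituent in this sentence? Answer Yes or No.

Yes

The sequence corresponds to a single NP node — the noun phrase "no modern laboratory".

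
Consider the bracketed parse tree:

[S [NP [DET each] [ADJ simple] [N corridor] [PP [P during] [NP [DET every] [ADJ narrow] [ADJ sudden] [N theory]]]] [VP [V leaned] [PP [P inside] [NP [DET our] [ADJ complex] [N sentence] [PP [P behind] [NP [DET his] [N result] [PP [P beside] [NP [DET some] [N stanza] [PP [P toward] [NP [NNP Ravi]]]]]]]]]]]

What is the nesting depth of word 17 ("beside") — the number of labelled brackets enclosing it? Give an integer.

8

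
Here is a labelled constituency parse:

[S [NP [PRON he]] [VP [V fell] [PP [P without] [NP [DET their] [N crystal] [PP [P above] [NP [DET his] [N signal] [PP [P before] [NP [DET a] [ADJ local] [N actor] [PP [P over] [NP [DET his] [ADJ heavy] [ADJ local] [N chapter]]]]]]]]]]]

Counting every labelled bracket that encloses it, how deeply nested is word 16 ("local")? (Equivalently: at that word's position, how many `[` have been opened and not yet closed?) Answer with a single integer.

The word sits inside ADJ, which is inside NP, inside PP, inside NP, inside PP, inside NP, inside PP, inside NP, inside PP, inside VP, inside S — 11 brackets in all.

11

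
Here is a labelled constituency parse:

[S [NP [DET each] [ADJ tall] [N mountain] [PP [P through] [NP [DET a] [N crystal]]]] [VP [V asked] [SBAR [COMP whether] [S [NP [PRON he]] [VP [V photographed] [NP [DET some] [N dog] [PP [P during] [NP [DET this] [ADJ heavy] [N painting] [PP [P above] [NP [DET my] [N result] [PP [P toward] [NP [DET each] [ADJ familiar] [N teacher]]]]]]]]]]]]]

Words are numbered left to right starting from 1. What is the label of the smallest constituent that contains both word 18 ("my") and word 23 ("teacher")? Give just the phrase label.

NP

The smallest bracket enclosing both words is [NP my result toward each familiar teacher], so the label is NP.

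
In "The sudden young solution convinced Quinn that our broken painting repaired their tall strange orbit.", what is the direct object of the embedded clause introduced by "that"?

The verb of the embedded clause introduced by "that" is "repaired"; its direct object is the NP "their tall strange orbit".

their tall strange orbit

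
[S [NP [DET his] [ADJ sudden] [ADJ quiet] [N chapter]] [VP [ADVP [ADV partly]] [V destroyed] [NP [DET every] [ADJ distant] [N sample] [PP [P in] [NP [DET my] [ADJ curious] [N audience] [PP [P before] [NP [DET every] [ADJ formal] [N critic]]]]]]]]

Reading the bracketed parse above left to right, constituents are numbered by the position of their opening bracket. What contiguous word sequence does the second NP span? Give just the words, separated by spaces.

every distant sample in my curious audience before every formal critic

Opening `[NP` markers occur at word positions 1, 7, 11, 15; the second of these opens the constituent [NP every distant sample in my curious audience before every formal critic].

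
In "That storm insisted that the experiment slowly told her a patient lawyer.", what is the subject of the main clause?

"that storm" is the NP that combines with the VP headed by "insisted" to form the main clause — the subject.

that storm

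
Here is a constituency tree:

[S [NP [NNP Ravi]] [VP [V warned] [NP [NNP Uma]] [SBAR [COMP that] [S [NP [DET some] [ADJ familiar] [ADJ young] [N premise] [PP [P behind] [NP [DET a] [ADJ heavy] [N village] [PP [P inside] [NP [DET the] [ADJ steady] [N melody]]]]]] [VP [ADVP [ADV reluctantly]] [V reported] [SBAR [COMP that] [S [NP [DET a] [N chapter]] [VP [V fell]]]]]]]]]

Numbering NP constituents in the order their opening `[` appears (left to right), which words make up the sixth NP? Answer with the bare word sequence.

a chapter

In left-to-right order the NP constituents are "Ravi"; "Uma"; "some familiar young premise behind a heavy village inside the steady melody"; "a heavy village inside the steady melody"; "the steady melody"; "a chapter". Number 6 is "a chapter".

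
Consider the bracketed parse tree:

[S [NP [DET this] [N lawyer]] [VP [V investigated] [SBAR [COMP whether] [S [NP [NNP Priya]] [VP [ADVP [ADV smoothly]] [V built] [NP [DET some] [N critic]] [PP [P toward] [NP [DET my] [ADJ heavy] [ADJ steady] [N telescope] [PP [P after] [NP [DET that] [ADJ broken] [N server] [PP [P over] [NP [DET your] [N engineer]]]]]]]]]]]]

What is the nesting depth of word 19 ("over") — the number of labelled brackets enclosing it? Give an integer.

11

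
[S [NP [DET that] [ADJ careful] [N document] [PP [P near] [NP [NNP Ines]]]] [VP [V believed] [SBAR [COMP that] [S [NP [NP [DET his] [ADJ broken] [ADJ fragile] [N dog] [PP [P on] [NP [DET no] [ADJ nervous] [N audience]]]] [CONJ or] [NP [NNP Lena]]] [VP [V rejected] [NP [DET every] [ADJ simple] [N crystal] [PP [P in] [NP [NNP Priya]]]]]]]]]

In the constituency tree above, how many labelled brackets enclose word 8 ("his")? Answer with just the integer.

7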